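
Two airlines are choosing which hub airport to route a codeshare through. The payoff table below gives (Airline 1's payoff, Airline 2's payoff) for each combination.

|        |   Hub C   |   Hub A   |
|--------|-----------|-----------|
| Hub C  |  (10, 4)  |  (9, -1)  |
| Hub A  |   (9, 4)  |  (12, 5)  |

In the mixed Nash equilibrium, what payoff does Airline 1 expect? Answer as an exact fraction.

Airline 2 mixes with probability q on Hub C, chosen so Airline 1 is indifferent: 10q + 9(1−q) = 9q + 12(1−q) gives q = 3/4.
Airline 1's expected payoff (from either row, since indifferent) is 10·3/4 + 9·1/4 = 39/4.

39/4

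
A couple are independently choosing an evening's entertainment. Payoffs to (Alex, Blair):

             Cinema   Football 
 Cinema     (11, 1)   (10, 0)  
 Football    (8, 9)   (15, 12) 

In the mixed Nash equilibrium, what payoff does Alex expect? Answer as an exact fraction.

85/8

Blair mixes with probability q on Cinema, chosen so Alex is indifferent: 11q + 10(1−q) = 8q + 15(1−q) gives q = 5/8.
Alex's expected payoff (from either row, since indifferent) is 11·5/8 + 10·3/8 = 85/8.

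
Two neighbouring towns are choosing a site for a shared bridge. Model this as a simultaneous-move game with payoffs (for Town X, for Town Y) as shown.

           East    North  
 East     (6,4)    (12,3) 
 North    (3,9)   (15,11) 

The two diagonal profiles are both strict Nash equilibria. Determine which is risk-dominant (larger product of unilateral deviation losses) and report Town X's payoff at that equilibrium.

At both East: Town X loses 6 − 3 = 3 by deviating; Town Y loses 4 − 3 = 1. Product = 3·1 = 3.
At both North: Town X loses 15 − 12 = 3 by deviating; Town Y loses 11 − 9 = 2. Product = 3·2 = 6.
6 > 3, so both North is risk-dominant. Town X's payoff there is 15.

15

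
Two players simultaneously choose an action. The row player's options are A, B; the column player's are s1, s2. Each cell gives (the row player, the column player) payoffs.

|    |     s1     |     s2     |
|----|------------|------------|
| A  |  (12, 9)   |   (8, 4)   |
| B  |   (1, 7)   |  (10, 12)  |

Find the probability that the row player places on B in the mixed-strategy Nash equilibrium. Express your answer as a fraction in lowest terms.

The row player's mix p on A must make the column player indifferent between s1 and s2.
The column player's payoff from s1: 9p + 7(1−p). From s2: 4p + 12(1−p).
Set equal: 5p = 5(1−p) → p = 5/10 = 1/2.
Probability on B is 1 − 1/2 = 1/2.

1/2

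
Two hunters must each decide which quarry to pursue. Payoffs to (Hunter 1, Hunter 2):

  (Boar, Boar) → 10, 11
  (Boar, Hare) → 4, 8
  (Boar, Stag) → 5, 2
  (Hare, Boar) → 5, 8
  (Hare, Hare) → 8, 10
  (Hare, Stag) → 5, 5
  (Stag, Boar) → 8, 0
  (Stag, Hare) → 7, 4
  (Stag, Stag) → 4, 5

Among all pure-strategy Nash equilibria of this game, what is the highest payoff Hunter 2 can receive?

Both Boar is a pure NE (Hunter 1: 10 ≥ 8; Hunter 2: 11 ≥ 8). Hunter 2 gets 11.
Both Hare is a pure NE (Hunter 1: 8 ≥ 7; Hunter 2: 10 ≥ 8). Hunter 2 gets 10.
Every other cell has a profitable deviation for at least one player. Highest of {11, 10} is 11.

11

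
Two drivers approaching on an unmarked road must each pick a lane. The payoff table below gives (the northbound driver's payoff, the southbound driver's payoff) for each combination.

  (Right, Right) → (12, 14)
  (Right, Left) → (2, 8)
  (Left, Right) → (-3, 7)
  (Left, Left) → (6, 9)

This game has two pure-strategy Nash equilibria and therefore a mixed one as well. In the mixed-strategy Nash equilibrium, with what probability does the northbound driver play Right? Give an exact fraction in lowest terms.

1/4

The northbound driver's mix p on Right must make the southbound driver indifferent between Right and Left.
The southbound driver's payoff from Right: 14p + 7(1−p). From Left: 8p + 9(1−p).
Set equal: 6p = 2(1−p) → p = 2/8 = 1/4.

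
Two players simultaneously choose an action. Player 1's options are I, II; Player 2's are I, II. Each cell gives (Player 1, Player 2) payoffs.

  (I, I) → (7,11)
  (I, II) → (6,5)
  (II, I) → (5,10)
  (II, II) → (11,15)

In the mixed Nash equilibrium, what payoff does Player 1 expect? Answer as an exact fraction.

47/7

Player 2 mixes with probability q on I, chosen so Player 1 is indifferent: 7q + 6(1−q) = 5q + 11(1−q) gives q = 5/7.
Player 1's expected payoff (from either row, since indifferent) is 7·5/7 + 6·2/7 = 47/7.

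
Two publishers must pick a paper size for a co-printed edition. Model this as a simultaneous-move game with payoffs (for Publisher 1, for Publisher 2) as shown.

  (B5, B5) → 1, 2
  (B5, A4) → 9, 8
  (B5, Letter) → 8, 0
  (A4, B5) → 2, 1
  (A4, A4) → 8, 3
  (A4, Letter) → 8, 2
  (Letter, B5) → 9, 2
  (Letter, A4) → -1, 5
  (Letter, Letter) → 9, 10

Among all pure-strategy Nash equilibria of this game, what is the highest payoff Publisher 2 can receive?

(B5, A4) is a pure NE (Publisher 1: 9 ≥ 8; Publisher 2: 8 ≥ 2). Publisher 2 gets 8.
Both Letter is a pure NE (Publisher 1: 9 ≥ 8; Publisher 2: 10 ≥ 5). Publisher 2 gets 10.
Every other cell has a profitable deviation for at least one player. Highest of {8, 10} is 10.

10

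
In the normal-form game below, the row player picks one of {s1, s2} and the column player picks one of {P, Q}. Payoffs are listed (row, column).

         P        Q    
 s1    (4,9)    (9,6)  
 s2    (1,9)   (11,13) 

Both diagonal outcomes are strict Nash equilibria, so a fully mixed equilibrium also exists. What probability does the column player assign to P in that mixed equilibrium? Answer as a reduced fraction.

The column player's mix q on P must make the row player indifferent between s1 and s2.
The row player's payoff from s1: 4q + 9(1−q). From s2: 1q + 11(1−q).
Set equal: 3q = 2(1−q) → q = 2/5.

2/5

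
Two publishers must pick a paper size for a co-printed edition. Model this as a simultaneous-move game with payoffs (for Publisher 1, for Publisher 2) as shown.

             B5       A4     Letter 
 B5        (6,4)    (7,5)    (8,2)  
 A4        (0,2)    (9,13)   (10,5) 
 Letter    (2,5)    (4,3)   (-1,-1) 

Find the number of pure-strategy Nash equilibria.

Both A4: Publisher 1 gets 9 (best alternative 7); Publisher 2 gets 13 (best alternative 5). Neither deviates — NE.
Both B5 is not a NE: Publisher 2 would switch to A4 (5 > 4).
No other cell survives both best-response checks, so there is 1 pure NE.

1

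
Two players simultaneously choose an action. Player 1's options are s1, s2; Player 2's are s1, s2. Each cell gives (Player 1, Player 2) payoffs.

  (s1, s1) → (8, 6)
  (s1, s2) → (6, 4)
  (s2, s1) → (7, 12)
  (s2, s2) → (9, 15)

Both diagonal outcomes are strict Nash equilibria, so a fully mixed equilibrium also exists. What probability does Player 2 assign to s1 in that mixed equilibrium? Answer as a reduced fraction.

Player 2's mix q on s1 must make Player 1 indifferent between s1 and s2.
Player 1's payoff from s1: 8q + 6(1−q). From s2: 7q + 9(1−q).
Set equal: 1q = 3(1−q) → q = 3/4.

3/4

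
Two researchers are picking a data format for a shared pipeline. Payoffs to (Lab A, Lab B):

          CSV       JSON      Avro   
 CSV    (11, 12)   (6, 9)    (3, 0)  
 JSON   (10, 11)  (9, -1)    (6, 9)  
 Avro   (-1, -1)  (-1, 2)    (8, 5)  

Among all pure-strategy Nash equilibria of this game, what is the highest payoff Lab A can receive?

Both CSV is a pure NE (Lab A: 11 ≥ 10; Lab B: 12 ≥ 9). Lab A gets 11.
Both Avro is a pure NE (Lab A: 8 ≥ 6; Lab B: 5 ≥ 2). Lab A gets 8.
Every other cell has a profitable deviation for at least one player. Highest of {11, 8} is 11.

11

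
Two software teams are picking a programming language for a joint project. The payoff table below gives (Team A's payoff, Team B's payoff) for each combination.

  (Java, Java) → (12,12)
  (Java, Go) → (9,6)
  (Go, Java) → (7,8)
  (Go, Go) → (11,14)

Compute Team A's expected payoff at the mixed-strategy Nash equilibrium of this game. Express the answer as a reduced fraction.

Team B mixes with probability q on Java, chosen so Team A is indifferent: 12q + 9(1−q) = 7q + 11(1−q) gives q = 2/7.
Team A's expected payoff (from either row, since indifferent) is 12·2/7 + 9·5/7 = 69/7.

69/7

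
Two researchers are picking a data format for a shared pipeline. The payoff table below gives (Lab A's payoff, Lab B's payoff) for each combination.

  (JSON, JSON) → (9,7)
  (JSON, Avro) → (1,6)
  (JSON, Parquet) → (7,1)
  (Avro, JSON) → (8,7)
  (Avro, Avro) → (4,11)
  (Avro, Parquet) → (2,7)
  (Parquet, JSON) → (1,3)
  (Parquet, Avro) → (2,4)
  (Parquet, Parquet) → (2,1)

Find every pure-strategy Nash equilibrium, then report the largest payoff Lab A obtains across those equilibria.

9

Both JSON is a pure NE (Lab A: 9 ≥ 8; Lab B: 7 ≥ 6). Lab A gets 9.
Both Avro is a pure NE (Lab A: 4 ≥ 2; Lab B: 11 ≥ 7). Lab A gets 4.
Every other cell has a profitable deviation for at least one player. Highest of {9, 4} is 9.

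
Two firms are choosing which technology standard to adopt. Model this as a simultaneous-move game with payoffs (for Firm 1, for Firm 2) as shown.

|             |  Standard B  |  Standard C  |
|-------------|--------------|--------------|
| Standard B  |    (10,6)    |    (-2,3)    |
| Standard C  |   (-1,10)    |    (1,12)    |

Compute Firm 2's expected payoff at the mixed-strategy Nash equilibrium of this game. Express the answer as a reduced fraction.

42/5

Firm 1 mixes with probability p on Standard B, chosen so Firm 2 is indifferent: 6p + 10(1−p) = 3p + 12(1−p) gives p = 2/5.
Firm 2's expected payoff is 6·2/5 + 10·3/5 = 42/5.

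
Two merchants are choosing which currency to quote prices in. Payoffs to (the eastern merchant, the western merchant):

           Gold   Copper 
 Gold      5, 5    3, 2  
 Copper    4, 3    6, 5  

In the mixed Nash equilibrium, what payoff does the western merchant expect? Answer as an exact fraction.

19/5

The eastern merchant mixes with probability p on Gold, chosen so the western merchant is indifferent: 5p + 3(1−p) = 2p + 5(1−p) gives p = 2/5.
The western merchant's expected payoff is 5·2/5 + 3·3/5 = 19/5.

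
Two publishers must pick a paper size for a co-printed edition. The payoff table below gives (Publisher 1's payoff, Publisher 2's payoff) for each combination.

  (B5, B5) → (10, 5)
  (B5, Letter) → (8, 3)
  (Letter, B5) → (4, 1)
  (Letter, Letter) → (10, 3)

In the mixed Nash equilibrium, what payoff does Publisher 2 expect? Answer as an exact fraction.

Publisher 1 mixes with probability p on B5, chosen so Publisher 2 is indifferent: 5p + 1(1−p) = 3p + 3(1−p) gives p = 1/2.
Publisher 2's expected payoff is 5·1/2 + 1·1/2 = 3.

3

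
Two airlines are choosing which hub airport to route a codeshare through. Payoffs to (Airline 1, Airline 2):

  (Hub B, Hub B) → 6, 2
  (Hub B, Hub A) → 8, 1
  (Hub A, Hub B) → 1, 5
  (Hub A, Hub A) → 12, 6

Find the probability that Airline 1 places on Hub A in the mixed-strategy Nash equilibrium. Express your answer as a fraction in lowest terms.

1/2

Airline 1's mix p on Hub B must make Airline 2 indifferent between Hub B and Hub A.
Airline 2's payoff from Hub B: 2p + 5(1−p). From Hub A: 1p + 6(1−p).
Set equal: 1p = 1(1−p) → p = 1/2.
Probability on Hub A is 1 − 1/2 = 1/2.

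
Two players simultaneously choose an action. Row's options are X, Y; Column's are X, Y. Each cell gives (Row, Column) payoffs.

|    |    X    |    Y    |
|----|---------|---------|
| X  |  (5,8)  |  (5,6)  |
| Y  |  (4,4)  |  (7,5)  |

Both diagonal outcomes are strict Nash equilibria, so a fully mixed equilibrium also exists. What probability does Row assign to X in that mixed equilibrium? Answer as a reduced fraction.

Row's mix p on X must make Column indifferent between X and Y.
Column's payoff from X: 8p + 4(1−p). From Y: 6p + 5(1−p).
Set equal: 2p = 1(1−p) → p = 1/3.

1/3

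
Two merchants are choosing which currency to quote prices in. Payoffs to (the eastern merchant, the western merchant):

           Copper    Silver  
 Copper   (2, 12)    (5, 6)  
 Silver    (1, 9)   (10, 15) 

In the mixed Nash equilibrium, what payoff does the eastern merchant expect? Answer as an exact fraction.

5/2

The western merchant mixes with probability q on Copper, chosen so the eastern merchant is indifferent: 2q + 5(1−q) = 1q + 10(1−q) gives q = 5/6.
The eastern merchant's expected payoff (from either row, since indifferent) is 2·5/6 + 5·1/6 = 5/2.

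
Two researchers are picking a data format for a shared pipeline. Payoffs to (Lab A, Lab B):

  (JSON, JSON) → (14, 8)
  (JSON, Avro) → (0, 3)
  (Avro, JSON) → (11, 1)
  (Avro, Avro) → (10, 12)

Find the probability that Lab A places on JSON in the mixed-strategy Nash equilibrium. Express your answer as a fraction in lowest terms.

11/16

Lab A's mix p on JSON must make Lab B indifferent between JSON and Avro.
Lab B's payoff from JSON: 8p + 1(1−p). From Avro: 3p + 12(1−p).
Set equal: 5p = 11(1−p) → p = 11/16.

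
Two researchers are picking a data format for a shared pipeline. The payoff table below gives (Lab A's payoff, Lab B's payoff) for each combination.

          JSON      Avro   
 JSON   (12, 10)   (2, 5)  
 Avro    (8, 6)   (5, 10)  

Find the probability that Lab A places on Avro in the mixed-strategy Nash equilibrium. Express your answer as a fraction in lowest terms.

5/9

Lab A's mix p on JSON must make Lab B indifferent between JSON and Avro.
Lab B's payoff from JSON: 10p + 6(1−p). From Avro: 5p + 10(1−p).
Set equal: 5p = 4(1−p) → p = 4/9.
Probability on Avro is 1 − 4/9 = 5/9.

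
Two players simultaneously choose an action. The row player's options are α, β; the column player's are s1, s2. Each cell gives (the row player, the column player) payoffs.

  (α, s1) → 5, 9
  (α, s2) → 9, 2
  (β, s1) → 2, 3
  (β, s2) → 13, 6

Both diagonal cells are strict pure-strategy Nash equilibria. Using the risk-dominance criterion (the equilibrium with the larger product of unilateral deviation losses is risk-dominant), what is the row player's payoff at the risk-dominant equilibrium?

At (α, s1): the row player loses 5 − 2 = 3 by deviating; the column player loses 9 − 2 = 7. Product = 3·7 = 21.
At (β, s2): the row player loses 13 − 9 = 4 by deviating; the column player loses 6 − 3 = 3. Product = 4·3 = 12.
21 > 12, so (α, s1) is risk-dominant. The row player's payoff there is 5.

5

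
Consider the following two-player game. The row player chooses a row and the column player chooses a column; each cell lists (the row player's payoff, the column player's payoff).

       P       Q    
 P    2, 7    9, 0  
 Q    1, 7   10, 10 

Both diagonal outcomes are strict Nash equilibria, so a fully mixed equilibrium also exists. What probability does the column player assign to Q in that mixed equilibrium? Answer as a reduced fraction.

1/2

The column player's mix q on P must make the row player indifferent between P and Q.
The row player's payoff from P: 2q + 9(1−q). From Q: 1q + 10(1−q).
Set equal: 1q = 1(1−q) → q = 1/2.
Probability on Q is 1 − 1/2 = 1/2.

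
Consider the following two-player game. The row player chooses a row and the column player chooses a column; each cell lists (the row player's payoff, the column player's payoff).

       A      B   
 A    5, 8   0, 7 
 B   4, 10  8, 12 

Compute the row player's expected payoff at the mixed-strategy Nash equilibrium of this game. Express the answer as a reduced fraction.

The column player mixes with probability q on A, chosen so the row player is indifferent: 5q + 0(1−q) = 4q + 8(1−q) gives q = 8/9.
The row player's expected payoff (from either row, since indifferent) is 5·8/9 + 0·1/9 = 40/9.

40/9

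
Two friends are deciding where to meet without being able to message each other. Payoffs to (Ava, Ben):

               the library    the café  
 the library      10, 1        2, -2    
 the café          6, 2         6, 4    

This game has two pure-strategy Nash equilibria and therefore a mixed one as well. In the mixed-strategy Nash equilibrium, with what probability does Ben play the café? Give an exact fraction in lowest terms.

Ben's mix q on the library must make Ava indifferent between the library and the café.
Ava's payoff from the library: 10q + 2(1−q). From the café: 6q + 6(1−q).
Set equal: 4q = 4(1−q) → q = 4/8 = 1/2.
Probability on the café is 1 − 1/2 = 1/2.

1/2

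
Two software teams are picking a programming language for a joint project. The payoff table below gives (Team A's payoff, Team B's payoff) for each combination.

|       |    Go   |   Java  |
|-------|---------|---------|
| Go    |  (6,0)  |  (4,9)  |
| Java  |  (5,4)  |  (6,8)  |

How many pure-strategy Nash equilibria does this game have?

Both Java: Team A gets 6 (best alternative 4); Team B gets 8 (best alternative 4). Neither deviates — NE.
Both Go is not a NE: Team B would switch to Java (9 > 0).
No other cell survives both best-response checks, so there is 1 pure NE.

1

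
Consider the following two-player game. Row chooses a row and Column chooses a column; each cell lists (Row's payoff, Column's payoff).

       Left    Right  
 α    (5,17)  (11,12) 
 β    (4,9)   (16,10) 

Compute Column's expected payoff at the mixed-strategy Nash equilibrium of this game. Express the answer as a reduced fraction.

31/3

Row mixes with probability p on α, chosen so Column is indifferent: 17p + 9(1−p) = 12p + 10(1−p) gives p = 1/6.
Column's expected payoff is 17·1/6 + 9·5/6 = 31/3.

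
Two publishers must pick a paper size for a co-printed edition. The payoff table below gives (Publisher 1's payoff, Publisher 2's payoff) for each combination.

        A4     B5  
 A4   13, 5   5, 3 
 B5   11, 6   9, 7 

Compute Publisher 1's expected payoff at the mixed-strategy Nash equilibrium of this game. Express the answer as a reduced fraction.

31/3

Publisher 2 mixes with probability q on A4, chosen so Publisher 1 is indifferent: 13q + 5(1−q) = 11q + 9(1−q) gives q = 2/3.
Publisher 1's expected payoff (from either row, since indifferent) is 13·2/3 + 5·1/3 = 31/3.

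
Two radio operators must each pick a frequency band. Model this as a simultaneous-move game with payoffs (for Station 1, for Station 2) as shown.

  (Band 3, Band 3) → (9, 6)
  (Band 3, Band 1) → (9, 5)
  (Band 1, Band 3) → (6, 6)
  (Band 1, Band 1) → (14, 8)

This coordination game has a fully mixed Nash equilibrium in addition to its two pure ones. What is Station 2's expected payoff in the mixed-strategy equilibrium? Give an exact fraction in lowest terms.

Station 1 mixes with probability p on Band 3, chosen so Station 2 is indifferent: 6p + 6(1−p) = 5p + 8(1−p) gives p = 2/3.
Station 2's expected payoff is 6·2/3 + 6·1/3 = 6.

6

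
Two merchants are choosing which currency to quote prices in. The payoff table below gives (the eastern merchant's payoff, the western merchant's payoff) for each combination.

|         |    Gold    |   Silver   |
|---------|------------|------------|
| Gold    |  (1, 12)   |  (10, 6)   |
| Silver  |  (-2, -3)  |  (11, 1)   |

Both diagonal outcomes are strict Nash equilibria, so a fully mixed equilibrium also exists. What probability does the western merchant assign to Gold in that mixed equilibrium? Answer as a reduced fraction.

1/4

The western merchant's mix q on Gold must make the eastern merchant indifferent between Gold and Silver.
The eastern merchant's payoff from Gold: 1q + 10(1−q). From Silver: (-2)q + 11(1−q).
Set equal: 3q = 1(1−q) → q = 1/4.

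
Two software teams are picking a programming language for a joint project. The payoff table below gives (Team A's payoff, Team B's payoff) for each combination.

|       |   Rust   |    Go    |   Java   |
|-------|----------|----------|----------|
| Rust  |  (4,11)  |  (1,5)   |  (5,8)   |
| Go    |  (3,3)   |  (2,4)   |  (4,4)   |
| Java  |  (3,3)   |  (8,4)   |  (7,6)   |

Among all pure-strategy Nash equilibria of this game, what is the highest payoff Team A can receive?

7

Both Rust is a pure NE (Team A: 4 ≥ 3; Team B: 11 ≥ 8). Team A gets 4.
Both Java is a pure NE (Team A: 7 ≥ 5; Team B: 6 ≥ 4). Team A gets 7.
Every other cell has a profitable deviation for at least one player. Highest of {4, 7} is 7.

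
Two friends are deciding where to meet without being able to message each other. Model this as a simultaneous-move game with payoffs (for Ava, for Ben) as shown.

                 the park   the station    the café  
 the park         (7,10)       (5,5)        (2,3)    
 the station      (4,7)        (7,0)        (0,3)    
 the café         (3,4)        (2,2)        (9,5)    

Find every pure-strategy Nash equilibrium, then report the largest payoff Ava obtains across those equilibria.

Both the park is a pure NE (Ava: 7 ≥ 4; Ben: 10 ≥ 5). Ava gets 7.
Both the café is a pure NE (Ava: 9 ≥ 2; Ben: 5 ≥ 4). Ava gets 9.
Every other cell has a profitable deviation for at least one player. Highest of {7, 9} is 9.

9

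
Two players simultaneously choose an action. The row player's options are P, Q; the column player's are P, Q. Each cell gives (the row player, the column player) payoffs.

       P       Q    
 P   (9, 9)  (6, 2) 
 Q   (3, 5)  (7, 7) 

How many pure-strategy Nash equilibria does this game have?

Both P: the row player gets 9 (best alternative 3); the column player gets 9 (best alternative 2). Neither deviates — NE.
Both Q: the row player gets 7 (best alternative 6); the column player gets 7 (best alternative 5). Neither deviates — NE.
(P, Q) is not a NE: the row player would switch to Q (7 > 6).
No other cell survives both best-response checks, so there are 2 pure NE.

2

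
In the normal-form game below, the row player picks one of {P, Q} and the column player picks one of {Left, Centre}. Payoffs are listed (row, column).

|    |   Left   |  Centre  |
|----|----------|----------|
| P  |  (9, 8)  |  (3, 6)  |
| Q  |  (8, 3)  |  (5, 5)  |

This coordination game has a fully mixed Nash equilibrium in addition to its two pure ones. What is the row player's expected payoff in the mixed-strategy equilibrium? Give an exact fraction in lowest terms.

7

The column player mixes with probability q on Left, chosen so the row player is indifferent: 9q + 3(1−q) = 8q + 5(1−q) gives q = 2/3.
The row player's expected payoff (from either row, since indifferent) is 9·2/3 + 3·1/3 = 7.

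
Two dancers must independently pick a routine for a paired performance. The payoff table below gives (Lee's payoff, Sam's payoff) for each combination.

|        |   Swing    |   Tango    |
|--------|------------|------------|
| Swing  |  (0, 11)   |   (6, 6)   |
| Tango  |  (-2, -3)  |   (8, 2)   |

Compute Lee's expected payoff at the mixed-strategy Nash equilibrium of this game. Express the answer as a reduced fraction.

3

Sam mixes with probability q on Swing, chosen so Lee is indifferent: 0q + 6(1−q) = (-2)q + 8(1−q) gives q = 1/2.
Lee's expected payoff (from either row, since indifferent) is 0·1/2 + 6·1/2 = 3.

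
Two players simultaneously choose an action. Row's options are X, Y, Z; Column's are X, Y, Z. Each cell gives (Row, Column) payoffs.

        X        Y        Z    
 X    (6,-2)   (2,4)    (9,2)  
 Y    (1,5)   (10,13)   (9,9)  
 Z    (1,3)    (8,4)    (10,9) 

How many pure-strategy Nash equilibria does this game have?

Both Y: Row gets 10 (best alternative 8); Column gets 13 (best alternative 9). Neither deviates — NE.
Both Z: Row gets 10 (best alternative 9); Column gets 9 (best alternative 4). Neither deviates — NE.
Both X is not a NE: Column would switch to Y (4 > -2).
No other cell survives both best-response checks, so there are 2 pure NE.

2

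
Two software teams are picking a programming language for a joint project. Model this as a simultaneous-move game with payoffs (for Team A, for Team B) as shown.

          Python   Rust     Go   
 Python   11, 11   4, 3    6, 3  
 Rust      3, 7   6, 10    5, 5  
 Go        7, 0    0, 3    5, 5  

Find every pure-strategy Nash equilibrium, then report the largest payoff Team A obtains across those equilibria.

Both Python is a pure NE (Team A: 11 ≥ 7; Team B: 11 ≥ 3). Team A gets 11.
Both Rust is a pure NE (Team A: 6 ≥ 4; Team B: 10 ≥ 7). Team A gets 6.
Every other cell has a profitable deviation for at least one player. Highest of {11, 6} is 11.

11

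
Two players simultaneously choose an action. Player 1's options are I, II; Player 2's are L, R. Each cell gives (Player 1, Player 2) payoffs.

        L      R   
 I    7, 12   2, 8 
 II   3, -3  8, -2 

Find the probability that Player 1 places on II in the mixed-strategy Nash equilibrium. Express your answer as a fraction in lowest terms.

4/5

Player 1's mix p on I must make Player 2 indifferent between L and R.
Player 2's payoff from L: 12p + (-3)(1−p). From R: 8p + (-2)(1−p).
Set equal: 4p = 1(1−p) → p = 1/5.
Probability on II is 1 − 1/5 = 4/5.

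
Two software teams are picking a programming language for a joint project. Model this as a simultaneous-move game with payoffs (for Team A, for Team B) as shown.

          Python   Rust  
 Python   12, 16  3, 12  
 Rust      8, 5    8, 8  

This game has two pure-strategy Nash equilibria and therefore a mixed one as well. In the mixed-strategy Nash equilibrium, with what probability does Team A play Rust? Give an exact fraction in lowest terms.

Team A's mix p on Python must make Team B indifferent between Python and Rust.
Team B's payoff from Python: 16p + 5(1−p). From Rust: 12p + 8(1−p).
Set equal: 4p = 3(1−p) → p = 3/7.
Probability on Rust is 1 − 3/7 = 4/7.

4/7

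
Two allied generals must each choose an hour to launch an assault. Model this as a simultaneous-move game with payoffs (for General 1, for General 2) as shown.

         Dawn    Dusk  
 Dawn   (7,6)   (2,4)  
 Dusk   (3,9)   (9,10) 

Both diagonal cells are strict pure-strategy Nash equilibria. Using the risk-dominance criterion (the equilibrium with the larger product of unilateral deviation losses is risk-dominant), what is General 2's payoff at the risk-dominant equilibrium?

At both Dawn: General 1 loses 7 − 3 = 4 by deviating; General 2 loses 6 − 4 = 2. Product = 4·2 = 8.
At both Dusk: General 1 loses 9 − 2 = 7 by deviating; General 2 loses 10 − 9 = 1. Product = 7·1 = 7.
8 > 7, so both Dawn is risk-dominant. General 2's payoff there is 6.

6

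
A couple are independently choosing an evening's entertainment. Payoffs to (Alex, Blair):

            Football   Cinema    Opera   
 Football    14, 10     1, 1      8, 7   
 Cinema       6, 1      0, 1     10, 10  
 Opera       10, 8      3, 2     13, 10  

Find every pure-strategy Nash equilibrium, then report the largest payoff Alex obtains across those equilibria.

Both Football is a pure NE (Alex: 14 ≥ 10; Blair: 10 ≥ 7). Alex gets 14.
Both Opera is a pure NE (Alex: 13 ≥ 10; Blair: 10 ≥ 8). Alex gets 13.
Every other cell has a profitable deviation for at least one player. Highest of {14, 13} is 14.

14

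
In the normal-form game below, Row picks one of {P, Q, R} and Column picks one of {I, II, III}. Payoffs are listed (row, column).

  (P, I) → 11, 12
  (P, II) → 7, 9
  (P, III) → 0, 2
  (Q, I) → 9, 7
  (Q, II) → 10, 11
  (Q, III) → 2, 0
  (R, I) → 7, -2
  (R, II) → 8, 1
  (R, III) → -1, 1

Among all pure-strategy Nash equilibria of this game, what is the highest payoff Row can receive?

(P, I) is a pure NE (Row: 11 ≥ 9; Column: 12 ≥ 9). Row gets 11.
(Q, II) is a pure NE (Row: 10 ≥ 8; Column: 11 ≥ 7). Row gets 10.
Every other cell has a profitable deviation for at least one player. Highest of {11, 10} is 11.

11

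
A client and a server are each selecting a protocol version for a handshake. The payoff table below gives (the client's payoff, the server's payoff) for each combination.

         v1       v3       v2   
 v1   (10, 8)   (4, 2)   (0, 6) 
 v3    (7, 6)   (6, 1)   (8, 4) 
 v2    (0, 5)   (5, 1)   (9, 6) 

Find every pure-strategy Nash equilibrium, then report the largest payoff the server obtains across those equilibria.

8

Both v1 is a pure NE (the client: 10 ≥ 7; the server: 8 ≥ 6). The server gets 8.
Both v2 is a pure NE (the client: 9 ≥ 8; the server: 6 ≥ 5). The server gets 6.
Every other cell has a profitable deviation for at least one player. Highest of {8, 6} is 8.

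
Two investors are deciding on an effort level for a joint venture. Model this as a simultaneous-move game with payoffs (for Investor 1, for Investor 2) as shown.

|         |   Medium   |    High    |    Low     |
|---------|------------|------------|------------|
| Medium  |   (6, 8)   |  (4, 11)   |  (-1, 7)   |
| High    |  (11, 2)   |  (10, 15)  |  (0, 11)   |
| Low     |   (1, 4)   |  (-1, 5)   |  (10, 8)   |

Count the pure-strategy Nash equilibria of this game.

Both High: Investor 1 gets 10 (best alternative 4); Investor 2 gets 15 (best alternative 11). Neither deviates — NE.
Both Low: Investor 1 gets 10 (best alternative 0); Investor 2 gets 8 (best alternative 5). Neither deviates — NE.
Both Medium is not a NE: Investor 1 would switch to High (11 > 6).
No other cell survives both best-response checks, so there are 2 pure NE.

2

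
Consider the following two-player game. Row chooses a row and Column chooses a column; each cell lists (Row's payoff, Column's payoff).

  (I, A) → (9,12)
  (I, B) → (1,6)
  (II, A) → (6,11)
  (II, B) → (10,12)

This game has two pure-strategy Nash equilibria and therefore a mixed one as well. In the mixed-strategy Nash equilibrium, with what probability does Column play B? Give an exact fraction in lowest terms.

Column's mix q on A must make Row indifferent between I and II.
Row's payoff from I: 9q + 1(1−q). From II: 6q + 10(1−q).
Set equal: 3q = 9(1−q) → q = 9/12 = 3/4.
Probability on B is 1 − 3/4 = 1/4.

1/4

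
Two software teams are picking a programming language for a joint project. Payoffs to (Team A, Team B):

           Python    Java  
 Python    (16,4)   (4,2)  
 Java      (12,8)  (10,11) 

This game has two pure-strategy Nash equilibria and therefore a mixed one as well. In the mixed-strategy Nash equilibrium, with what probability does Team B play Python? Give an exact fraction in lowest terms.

Team B's mix q on Python must make Team A indifferent between Python and Java.
Team A's payoff from Python: 16q + 4(1−q). From Java: 12q + 10(1−q).
Set equal: 4q = 6(1−q) → q = 6/10 = 3/5.

3/5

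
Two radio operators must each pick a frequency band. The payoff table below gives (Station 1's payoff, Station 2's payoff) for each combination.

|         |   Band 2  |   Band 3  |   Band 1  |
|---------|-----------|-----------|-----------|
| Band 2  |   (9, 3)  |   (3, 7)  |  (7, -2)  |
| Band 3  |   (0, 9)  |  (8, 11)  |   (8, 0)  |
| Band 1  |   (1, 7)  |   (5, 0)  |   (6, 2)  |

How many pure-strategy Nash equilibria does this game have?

1

Both Band 3: Station 1 gets 8 (best alternative 5); Station 2 gets 11 (best alternative 9). Neither deviates — NE.
Both Band 1 is not a NE: Station 1 would switch to Band 3 (8 > 6).
No other cell survives both best-response checks, so there is 1 pure NE.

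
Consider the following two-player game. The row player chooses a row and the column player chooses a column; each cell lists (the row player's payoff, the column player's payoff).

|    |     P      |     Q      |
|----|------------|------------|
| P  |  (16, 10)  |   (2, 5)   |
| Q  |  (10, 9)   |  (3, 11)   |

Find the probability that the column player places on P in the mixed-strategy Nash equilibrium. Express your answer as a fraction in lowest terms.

1/7

The column player's mix q on P must make the row player indifferent between P and Q.
The row player's payoff from P: 16q + 2(1−q). From Q: 10q + 3(1−q).
Set equal: 6q = 1(1−q) → q = 1/7.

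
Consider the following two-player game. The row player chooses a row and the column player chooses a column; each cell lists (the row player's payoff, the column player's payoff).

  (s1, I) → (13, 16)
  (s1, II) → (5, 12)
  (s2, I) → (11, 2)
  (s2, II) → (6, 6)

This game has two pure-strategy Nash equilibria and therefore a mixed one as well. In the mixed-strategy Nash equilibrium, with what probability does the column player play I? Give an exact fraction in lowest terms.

1/3

The column player's mix q on I must make the row player indifferent between s1 and s2.
The row player's payoff from s1: 13q + 5(1−q). From s2: 11q + 6(1−q).
Set equal: 2q = 1(1−q) → q = 1/3.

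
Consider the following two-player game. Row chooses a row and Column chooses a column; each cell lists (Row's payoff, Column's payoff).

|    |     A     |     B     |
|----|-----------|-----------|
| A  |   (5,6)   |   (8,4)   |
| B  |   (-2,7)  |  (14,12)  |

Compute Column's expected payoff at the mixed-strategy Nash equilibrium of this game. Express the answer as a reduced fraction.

44/7

Row mixes with probability p on A, chosen so Column is indifferent: 6p + 7(1−p) = 4p + 12(1−p) gives p = 5/7.
Column's expected payoff is 6·5/7 + 7·2/7 = 44/7.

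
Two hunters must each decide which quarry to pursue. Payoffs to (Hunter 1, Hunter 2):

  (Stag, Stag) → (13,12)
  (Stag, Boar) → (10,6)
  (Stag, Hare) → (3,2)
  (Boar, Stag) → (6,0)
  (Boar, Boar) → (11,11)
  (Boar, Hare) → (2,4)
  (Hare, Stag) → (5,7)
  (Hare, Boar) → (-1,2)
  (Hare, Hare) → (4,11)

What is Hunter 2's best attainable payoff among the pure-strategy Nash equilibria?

12

Both Stag is a pure NE (Hunter 1: 13 ≥ 6; Hunter 2: 12 ≥ 6). Hunter 2 gets 12.
Both Boar is a pure NE (Hunter 1: 11 ≥ 10; Hunter 2: 11 ≥ 4). Hunter 2 gets 11.
Both Hare is a pure NE (Hunter 1: 4 ≥ 3; Hunter 2: 11 ≥ 7). Hunter 2 gets 11.
Every other cell has a profitable deviation for at least one player. Highest of {12, 11, 11} is 12.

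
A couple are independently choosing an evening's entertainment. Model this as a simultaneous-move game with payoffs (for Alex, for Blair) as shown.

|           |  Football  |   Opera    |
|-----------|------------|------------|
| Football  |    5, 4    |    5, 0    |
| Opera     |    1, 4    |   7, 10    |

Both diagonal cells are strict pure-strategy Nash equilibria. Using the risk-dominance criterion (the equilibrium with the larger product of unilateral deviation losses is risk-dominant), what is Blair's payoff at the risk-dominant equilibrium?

At both Football: Alex loses 5 − 1 = 4 by deviating; Blair loses 4 − 0 = 4. Product = 4·4 = 16.
At both Opera: Alex loses 7 − 5 = 2 by deviating; Blair loses 10 − 4 = 6. Product = 2·6 = 12.
16 > 12, so both Football is risk-dominant. Blair's payoff there is 4.

4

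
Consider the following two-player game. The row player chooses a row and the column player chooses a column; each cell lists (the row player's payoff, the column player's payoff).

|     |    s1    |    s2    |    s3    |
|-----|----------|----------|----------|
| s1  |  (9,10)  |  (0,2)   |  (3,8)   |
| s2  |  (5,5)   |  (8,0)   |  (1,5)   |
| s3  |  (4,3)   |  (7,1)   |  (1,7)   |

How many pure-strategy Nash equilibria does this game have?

Both s1: the row player gets 9 (best alternative 5); the column player gets 10 (best alternative 8). Neither deviates — NE.
Both s3 is not a NE: the row player would switch to s1 (3 > 1).
No other cell survives both best-response checks, so there is 1 pure NE.

1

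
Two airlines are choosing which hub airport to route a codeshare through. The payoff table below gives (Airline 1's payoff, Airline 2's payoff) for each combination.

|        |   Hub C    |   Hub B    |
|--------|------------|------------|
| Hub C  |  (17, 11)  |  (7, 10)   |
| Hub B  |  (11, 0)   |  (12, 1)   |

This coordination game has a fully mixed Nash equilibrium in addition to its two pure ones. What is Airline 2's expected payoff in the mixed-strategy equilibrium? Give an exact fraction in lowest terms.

Airline 1 mixes with probability p on Hub C, chosen so Airline 2 is indifferent: 11p + 0(1−p) = 10p + 1(1−p) gives p = 1/2.
Airline 2's expected payoff is 11·1/2 + 0·1/2 = 11/2.

11/2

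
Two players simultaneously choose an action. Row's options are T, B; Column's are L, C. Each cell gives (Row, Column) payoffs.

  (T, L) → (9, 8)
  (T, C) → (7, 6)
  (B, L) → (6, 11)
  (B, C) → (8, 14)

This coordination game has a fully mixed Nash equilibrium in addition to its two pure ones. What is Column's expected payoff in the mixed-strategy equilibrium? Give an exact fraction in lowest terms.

46/5

Row mixes with probability p on T, chosen so Column is indifferent: 8p + 11(1−p) = 6p + 14(1−p) gives p = 3/5.
Column's expected payoff is 8·3/5 + 11·2/5 = 46/5.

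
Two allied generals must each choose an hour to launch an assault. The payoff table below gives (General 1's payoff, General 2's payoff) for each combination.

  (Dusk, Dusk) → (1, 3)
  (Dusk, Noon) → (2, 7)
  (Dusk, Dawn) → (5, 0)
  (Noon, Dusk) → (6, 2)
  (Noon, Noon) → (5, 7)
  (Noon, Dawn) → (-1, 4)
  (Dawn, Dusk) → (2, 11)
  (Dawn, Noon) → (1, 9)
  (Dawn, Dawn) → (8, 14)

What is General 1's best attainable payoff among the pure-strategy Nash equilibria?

Both Noon is a pure NE (General 1: 5 ≥ 2; General 2: 7 ≥ 4). General 1 gets 5.
Both Dawn is a pure NE (General 1: 8 ≥ 5; General 2: 14 ≥ 11). General 1 gets 8.
Every other cell has a profitable deviation for at least one player. Highest of {5, 8} is 8.

8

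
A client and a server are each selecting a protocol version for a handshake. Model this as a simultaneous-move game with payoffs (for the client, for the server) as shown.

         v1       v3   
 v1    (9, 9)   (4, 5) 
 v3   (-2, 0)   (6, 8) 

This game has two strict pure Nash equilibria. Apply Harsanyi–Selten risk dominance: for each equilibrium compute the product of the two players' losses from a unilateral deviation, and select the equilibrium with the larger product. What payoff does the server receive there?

9

At both v1: the client loses 9 − (-2) = 11 by deviating; the server loses 9 − 5 = 4. Product = 11·4 = 44.
At both v3: the client loses 6 − 4 = 2 by deviating; the server loses 8 − 0 = 8. Product = 2·8 = 16.
44 > 16, so both v1 is risk-dominant. The server's payoff there is 9.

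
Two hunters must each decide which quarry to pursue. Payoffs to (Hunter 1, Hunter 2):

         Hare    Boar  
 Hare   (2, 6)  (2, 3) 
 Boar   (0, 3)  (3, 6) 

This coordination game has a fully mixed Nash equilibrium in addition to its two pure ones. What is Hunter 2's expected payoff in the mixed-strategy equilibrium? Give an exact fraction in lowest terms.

Hunter 1 mixes with probability p on Hare, chosen so Hunter 2 is indifferent: 6p + 3(1−p) = 3p + 6(1−p) gives p = 1/2.
Hunter 2's expected payoff is 6·1/2 + 3·1/2 = 9/2.

9/2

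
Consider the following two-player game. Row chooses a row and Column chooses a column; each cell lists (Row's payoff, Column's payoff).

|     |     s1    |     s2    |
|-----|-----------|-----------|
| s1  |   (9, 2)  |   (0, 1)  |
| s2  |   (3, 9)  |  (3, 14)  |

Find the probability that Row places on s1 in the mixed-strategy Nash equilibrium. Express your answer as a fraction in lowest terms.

Row's mix p on s1 must make Column indifferent between s1 and s2.
Column's payoff from s1: 2p + 9(1−p). From s2: 1p + 14(1−p).
Set equal: 1p = 5(1−p) → p = 5/6.

5/6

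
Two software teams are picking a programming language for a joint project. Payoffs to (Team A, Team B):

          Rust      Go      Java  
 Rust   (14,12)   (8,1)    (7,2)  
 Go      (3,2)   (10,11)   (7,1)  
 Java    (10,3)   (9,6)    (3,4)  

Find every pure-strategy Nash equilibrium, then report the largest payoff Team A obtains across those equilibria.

14

Both Rust is a pure NE (Team A: 14 ≥ 10; Team B: 12 ≥ 2). Team A gets 14.
Both Go is a pure NE (Team A: 10 ≥ 9; Team B: 11 ≥ 2). Team A gets 10.
Every other cell has a profitable deviation for at least one player. Highest of {14, 10} is 14.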